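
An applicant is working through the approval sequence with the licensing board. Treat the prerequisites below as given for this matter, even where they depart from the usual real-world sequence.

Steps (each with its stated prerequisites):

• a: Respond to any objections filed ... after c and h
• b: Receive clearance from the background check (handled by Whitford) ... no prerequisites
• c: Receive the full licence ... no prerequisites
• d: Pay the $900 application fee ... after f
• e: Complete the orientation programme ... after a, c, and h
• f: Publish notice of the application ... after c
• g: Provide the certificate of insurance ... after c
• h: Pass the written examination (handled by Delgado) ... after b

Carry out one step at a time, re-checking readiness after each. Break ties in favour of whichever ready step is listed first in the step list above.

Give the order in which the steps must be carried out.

b, c, f, d, g, h, a, e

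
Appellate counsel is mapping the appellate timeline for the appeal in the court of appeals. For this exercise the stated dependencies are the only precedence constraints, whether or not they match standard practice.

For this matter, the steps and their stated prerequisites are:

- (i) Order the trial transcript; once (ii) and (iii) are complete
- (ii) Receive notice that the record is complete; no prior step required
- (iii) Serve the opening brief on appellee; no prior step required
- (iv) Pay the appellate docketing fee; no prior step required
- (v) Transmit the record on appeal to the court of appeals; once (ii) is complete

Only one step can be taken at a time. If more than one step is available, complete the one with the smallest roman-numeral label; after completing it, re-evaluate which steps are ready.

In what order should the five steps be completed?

(ii), (iii) and (iv) have no prerequisites; (ii) has the earlier label, so (ii) is first.
(v) now also ready, so the ready set is {(iii), (iv), (v)}; (iii) has the earlier label → (iii).
(i), (iv) and (v) are all available; (i) has the earlier label → (i).
(iv) and (v) are both available; (iv) has the earlier label → (iv).
(v) is the only step now ready → (v).

(ii) (iii) (i) (iv) (v)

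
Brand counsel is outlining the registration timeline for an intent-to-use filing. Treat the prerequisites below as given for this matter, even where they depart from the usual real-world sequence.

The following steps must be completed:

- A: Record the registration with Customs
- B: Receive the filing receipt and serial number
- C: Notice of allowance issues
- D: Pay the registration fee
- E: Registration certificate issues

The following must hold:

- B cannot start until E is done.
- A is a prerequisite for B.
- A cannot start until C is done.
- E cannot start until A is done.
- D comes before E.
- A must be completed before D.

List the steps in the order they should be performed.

Only C has no prerequisites, so it is first.
Next only A has its prerequisites met → A.
D needed A, now all done → D.
Next only E has its prerequisites met → E.
B needed A and E, now all done → B.

C, A, D, E, B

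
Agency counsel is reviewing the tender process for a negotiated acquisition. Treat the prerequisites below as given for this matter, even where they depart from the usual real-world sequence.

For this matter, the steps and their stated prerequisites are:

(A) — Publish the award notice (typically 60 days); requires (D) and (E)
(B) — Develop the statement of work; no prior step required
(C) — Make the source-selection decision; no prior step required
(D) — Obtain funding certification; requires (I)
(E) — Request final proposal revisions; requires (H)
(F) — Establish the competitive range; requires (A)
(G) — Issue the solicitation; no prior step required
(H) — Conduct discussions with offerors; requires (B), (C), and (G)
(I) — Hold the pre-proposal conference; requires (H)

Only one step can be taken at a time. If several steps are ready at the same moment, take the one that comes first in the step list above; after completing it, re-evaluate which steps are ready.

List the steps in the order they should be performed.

Nothing is required for (B), (C) and (G). (B) is listed earlier → (B) first.
(C) and (G) are both available; (C) is listed earlier → (C).
(G) is the only step now ready → (G).
(H) needed (B), (C) and (G), now all done → (H).
Ready: (E) and (I). (E) is listed earlier → (E).
(I) needed (H), now all done → (I).
(D) needed (I), now all done → (D).
That leaves (A) as the only ready step → (A).
(F) is the only step now ready → (F).

(B) (C) (G) (H) (E) (I) (D) (A) (F)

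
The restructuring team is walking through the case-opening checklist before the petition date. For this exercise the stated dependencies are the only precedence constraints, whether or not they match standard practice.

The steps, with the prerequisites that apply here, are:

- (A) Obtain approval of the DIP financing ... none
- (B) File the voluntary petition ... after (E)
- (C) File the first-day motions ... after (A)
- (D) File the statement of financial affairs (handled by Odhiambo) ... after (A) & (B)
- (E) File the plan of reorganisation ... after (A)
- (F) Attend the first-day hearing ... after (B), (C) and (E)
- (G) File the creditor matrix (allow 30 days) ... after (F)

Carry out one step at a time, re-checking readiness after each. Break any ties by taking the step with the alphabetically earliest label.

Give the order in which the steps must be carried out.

Only (A) has no prerequisites, so it is first.
Now (C) and (E) have their prerequisites met. (C) has the earlier label, so (C) next.
(E) is the only step now ready → (E).
That leaves (B) as the only ready step → (B).
Now (D) and (F) have their prerequisites met. (D) has the earlier label, so (D) next.
(F) is the only step now ready → (F).
(G) needed (F), now all done → (G).

(A) (C) (E) (B) (D) (F) (G)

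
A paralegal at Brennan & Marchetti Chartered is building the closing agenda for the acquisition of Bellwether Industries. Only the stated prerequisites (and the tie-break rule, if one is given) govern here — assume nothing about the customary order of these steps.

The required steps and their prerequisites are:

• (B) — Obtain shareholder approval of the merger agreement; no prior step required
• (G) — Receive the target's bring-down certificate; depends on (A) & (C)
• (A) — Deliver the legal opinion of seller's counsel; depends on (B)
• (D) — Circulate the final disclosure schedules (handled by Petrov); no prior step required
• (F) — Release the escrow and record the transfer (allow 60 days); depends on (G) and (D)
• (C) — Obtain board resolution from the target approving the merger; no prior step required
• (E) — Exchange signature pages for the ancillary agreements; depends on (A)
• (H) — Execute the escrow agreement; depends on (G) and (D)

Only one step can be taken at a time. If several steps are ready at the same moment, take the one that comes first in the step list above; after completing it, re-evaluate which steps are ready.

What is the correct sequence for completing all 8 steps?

(B), (A), (D), (C), (G), (F), (E), (H)

Nothing is required for (B), (D) and (C). (B) is listed earlier → (B) first.
Ready: (A), (D) and (C). (A) is listed earlier → (A).
(E) now also ready, so the ready set is {(D), (C), (E)}; (D) is listed earlier → (D).
Now (C) and (E) have their prerequisites met. (C) is listed earlier, so (C) next.
(G) and (E) are both available; (G) is listed earlier → (G).
(F), (E) and (H) are all available; (F) is listed earlier → (F).
(E) and (H) are both available; (E) is listed earlier → (E).
That leaves (H) as the only ready step → (H).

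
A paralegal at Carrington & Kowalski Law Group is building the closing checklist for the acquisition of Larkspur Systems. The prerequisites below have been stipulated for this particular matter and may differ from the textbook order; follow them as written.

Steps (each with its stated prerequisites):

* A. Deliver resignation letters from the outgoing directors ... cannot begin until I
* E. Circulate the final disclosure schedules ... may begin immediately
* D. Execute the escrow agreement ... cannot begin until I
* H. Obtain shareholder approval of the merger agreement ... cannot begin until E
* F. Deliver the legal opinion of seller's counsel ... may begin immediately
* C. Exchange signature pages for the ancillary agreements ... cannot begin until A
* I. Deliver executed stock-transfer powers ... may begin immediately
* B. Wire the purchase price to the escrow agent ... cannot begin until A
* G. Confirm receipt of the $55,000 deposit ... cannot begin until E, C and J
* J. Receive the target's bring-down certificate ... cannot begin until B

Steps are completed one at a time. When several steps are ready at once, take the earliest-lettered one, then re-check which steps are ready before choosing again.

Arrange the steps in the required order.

E → F → H → I → A → B → C → D → J → G

E, F and I have no prerequisites; E has the earlier label, so E is first.
F, H and I are all available; F has the earlier label → F.
Now H and I have their prerequisites met. H has the earlier label, so H next.
That leaves I as the only ready step → I.
Ready: A and D. A has the earlier label → A.
Ready: B, C and D. B has the earlier label → B.
Now C, D and J have their prerequisites met. C has the earlier label, so C next.
D and J are both available; D has the earlier label → D.
That leaves J as the only ready step → J.
G is the only step now ready → G.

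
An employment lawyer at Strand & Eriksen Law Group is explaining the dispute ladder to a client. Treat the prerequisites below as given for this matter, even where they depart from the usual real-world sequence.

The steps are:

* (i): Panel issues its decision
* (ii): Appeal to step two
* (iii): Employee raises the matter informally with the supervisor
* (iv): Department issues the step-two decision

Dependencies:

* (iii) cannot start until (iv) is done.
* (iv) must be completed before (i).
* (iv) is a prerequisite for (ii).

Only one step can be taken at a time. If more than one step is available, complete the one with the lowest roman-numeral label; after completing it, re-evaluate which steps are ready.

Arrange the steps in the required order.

(iv) → (i) → (ii) → (iii)

(iv) is the only step with nothing outstanding, so it goes first.
Ready: (i), (ii) and (iii). (i) has the earlier label → (i).
(ii) and (iii) are both available; (ii) has the earlier label → (ii).
(iii) is the only step now ready → (iii).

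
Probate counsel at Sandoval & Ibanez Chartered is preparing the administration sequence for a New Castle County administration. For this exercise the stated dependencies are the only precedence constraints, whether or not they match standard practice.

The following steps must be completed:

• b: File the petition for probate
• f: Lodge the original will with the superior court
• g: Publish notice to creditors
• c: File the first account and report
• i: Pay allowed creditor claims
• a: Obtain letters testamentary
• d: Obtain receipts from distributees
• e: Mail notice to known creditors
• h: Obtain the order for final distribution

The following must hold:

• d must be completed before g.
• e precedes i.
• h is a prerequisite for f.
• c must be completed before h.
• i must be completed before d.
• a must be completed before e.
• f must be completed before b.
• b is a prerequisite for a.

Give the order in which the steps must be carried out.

c is the only step with nothing outstanding, so it goes first.
h needed c, now all done → h.
Next only f has its prerequisites met → f.
That leaves b as the only ready step → b.
a needed b, now all done → a.
e needed a, now all done → e.
i needed e, now all done → i.
d needed i, now all done → d.
g needed d, now all done → g.

c → h → f → b → a → e → i → d → g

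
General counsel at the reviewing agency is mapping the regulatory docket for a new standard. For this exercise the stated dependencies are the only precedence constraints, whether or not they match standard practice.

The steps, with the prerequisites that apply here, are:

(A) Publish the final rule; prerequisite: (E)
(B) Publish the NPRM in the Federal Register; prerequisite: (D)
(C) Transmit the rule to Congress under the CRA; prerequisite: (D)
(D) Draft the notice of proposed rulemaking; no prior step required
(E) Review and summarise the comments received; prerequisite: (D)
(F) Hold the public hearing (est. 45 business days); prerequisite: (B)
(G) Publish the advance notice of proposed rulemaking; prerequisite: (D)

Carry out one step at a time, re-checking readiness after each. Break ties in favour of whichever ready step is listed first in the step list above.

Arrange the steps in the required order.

(D), (B), (C), (E), (A), (F), (G)

(D) is the only step with nothing outstanding, so it goes first.
(B), (C), (E) and (G) are all available; (B) is listed earlier → (B).
Now (C), (E), (F) and (G) have their prerequisites met. (C) is listed earlier, so (C) next.
Now (E), (F) and (G) have their prerequisites met. (E) is listed earlier, so (E) next.
(A), (F) and (G) are all available; (A) is listed earlier → (A).
Now (F) and (G) have their prerequisites met. (F) is listed earlier, so (F) next.
Next only (G) has its prerequisites met → (G).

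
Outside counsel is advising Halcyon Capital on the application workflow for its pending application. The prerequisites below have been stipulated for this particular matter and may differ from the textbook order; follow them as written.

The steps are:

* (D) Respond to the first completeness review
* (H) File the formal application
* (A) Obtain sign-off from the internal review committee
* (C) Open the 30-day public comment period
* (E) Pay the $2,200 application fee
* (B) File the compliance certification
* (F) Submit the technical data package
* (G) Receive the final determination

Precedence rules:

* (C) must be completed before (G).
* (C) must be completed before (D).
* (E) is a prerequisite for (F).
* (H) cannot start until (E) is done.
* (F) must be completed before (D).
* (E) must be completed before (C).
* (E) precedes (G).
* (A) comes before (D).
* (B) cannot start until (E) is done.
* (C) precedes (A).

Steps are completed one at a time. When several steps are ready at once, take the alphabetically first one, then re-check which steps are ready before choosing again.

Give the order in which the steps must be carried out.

(E) is the only step with nothing outstanding, so it goes first.
(B), (C), (F) and (H) are all available; (B) has the earlier label → (B).
(C), (F) and (H) are all available; (C) has the earlier label → (C).
(A) and (G) now also ready, so the ready set is {(A), (F), (G), (H)}; (A) has the earlier label → (A).
(F), (G) and (H) are all available; (F) has the earlier label → (F).
(D) now also ready, so the ready set is {(D), (G), (H)}; (D) has the earlier label → (D).
Ready: (G) and (H). (G) has the earlier label → (G).
(H) needed (E), now all done → (H).

(E) (B) (C) (A) (F) (D) (G) (H)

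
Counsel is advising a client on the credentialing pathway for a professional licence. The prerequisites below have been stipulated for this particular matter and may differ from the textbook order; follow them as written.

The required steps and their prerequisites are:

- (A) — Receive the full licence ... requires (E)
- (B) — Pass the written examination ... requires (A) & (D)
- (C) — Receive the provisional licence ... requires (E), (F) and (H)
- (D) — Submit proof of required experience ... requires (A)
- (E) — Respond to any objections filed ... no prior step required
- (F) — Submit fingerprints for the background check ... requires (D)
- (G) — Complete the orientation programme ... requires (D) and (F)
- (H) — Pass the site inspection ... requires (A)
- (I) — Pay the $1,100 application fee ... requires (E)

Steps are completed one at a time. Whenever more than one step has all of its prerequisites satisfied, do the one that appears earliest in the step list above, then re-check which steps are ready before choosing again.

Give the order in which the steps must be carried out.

(E), (A), (D), (B), (F), (G), (H), (C), (I)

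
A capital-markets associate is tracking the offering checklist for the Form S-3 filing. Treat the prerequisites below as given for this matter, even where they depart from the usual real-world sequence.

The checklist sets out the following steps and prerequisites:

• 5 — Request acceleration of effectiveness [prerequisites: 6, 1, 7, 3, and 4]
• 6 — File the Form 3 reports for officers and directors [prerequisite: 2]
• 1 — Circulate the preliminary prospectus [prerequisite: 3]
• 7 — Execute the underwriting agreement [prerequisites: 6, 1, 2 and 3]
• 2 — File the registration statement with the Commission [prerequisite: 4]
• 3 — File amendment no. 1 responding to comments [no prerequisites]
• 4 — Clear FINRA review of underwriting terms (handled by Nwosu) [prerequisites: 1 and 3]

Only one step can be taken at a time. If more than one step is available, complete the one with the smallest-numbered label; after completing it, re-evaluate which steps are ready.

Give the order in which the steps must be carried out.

3 → 1 → 4 → 2 → 6 → 7 → 5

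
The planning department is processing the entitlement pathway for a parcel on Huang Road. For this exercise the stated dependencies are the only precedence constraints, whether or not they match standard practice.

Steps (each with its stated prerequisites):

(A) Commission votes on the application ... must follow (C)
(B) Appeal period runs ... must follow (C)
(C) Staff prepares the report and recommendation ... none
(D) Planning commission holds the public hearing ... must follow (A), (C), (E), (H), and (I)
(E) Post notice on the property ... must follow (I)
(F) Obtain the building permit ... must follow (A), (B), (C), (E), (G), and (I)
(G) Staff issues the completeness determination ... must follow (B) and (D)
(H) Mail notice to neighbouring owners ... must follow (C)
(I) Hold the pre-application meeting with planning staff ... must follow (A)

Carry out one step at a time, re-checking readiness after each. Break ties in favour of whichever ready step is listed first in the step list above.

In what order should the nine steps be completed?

Only (C) has no prerequisites, so it is first.
Now (A), (B) and (H) have their prerequisites met. (A) is listed earlier, so (A) next.
(I) now also ready, so the ready set is {(B), (H), (I)}; (B) is listed earlier → (B).
Ready: (H) and (I). (H) is listed earlier → (H).
(I) needed (A), now all done → (I).
Next only (E) has its prerequisites met → (E).
Next only (D) has its prerequisites met → (D).
That leaves (G) as the only ready step → (G).
(F) needed (A), (B), (C), (E), (G) and (I), now all done → (F).

(C) (A) (B) (H) (I) (E) (D) (G) (F)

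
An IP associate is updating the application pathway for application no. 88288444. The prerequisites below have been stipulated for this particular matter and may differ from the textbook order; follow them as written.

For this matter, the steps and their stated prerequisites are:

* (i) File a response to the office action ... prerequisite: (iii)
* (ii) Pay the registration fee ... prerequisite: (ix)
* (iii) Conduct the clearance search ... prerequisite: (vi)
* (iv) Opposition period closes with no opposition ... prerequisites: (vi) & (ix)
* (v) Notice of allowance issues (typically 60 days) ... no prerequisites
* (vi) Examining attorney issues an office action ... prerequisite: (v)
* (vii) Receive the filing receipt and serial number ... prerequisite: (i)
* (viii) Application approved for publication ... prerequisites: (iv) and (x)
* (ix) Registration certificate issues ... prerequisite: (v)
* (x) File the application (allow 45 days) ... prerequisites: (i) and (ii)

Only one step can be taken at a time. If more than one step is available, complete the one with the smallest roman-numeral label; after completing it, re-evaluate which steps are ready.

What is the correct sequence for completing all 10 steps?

(v), (vi), (iii), (i), (vii), (ix), (ii), (iv), (x), (viii)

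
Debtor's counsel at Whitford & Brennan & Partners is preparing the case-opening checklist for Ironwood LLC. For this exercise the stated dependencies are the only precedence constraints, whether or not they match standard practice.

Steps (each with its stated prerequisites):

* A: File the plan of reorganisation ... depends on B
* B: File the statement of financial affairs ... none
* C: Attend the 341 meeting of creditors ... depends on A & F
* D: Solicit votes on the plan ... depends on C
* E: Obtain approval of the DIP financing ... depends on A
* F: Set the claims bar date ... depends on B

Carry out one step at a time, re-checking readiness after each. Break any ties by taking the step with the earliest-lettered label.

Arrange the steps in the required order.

B, A, E, F, C, D

Only B has no prerequisites, so it is first.
Ready: A and F. A has the earlier label → A.
E now also ready, so the ready set is {E, F}; E has the earlier label → E.
F is the only step now ready → F.
C is the only step now ready → C.
D is the only step now ready → D.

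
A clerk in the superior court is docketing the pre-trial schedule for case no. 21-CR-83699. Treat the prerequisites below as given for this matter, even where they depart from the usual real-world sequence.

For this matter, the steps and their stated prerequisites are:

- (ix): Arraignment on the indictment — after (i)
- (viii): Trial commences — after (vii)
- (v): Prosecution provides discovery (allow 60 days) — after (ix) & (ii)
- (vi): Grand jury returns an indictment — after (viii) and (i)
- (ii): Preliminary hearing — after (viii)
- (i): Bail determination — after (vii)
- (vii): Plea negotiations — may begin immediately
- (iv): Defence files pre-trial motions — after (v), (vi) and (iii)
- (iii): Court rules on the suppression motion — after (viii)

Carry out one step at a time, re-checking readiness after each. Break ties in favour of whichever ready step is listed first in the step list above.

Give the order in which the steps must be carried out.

(vii) (viii) (ii) (i) (ix) (v) (vi) (iii) (iv)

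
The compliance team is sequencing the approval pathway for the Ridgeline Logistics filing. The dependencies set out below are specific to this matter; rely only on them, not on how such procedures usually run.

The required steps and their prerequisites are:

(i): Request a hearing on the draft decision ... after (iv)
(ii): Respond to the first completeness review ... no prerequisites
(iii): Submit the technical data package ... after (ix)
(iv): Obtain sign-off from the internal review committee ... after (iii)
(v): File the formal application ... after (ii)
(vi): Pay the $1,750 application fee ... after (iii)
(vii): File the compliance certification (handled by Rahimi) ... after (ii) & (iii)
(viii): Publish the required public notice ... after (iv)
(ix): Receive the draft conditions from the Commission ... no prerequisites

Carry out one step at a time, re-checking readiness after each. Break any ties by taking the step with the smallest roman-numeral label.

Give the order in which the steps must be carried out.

Nothing is required for (ii) and (ix). (ii) has the earlier label → (ii) first.
Ready: (v) and (ix). (v) has the earlier label → (v).
That leaves (ix) as the only ready step → (ix).
That leaves (iii) as the only ready step → (iii).
(iv), (vi) and (vii) are all available; (iv) has the earlier label → (iv).
(i) and (viii) now also ready, so the ready set is {(i), (vi), (vii), (viii)}; (i) has the earlier label → (i).
Now (vi), (vii) and (viii) have their prerequisites met. (vi) has the earlier label, so (vi) next.
(vii) and (viii) are both available; (vii) has the earlier label → (vii).
That leaves (viii) as the only ready step → (viii).

(ii), (v), (ix), (iii), (iv), (i), (vi), (vii), (viii)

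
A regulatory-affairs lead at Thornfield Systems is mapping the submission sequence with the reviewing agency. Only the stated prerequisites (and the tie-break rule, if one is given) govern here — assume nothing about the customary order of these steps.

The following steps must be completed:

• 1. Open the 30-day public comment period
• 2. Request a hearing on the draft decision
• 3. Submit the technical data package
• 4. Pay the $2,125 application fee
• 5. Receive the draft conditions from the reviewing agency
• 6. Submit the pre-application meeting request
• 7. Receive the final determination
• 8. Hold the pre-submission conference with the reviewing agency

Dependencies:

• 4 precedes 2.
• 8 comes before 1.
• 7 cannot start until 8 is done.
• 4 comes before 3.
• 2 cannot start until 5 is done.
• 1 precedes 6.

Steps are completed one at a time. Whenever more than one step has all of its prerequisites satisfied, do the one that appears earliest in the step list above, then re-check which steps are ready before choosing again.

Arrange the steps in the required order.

4, 3, 5, 2, 8, 1, 6, 7

4, 5 and 8 have no prerequisites; 4 is listed earlier, so 4 is first.
3 now also ready, so the ready set is {3, 5, 8}; 3 is listed earlier → 3.
Ready: 5 and 8. 5 is listed earlier → 5.
Ready: 2 and 8. 2 is listed earlier → 2.
That leaves 8 as the only ready step → 8.
1 and 7 are both available; 1 is listed earlier → 1.
6 now also ready, so the ready set is {6, 7}; 6 is listed earlier → 6.
Next only 7 has its prerequisites met → 7.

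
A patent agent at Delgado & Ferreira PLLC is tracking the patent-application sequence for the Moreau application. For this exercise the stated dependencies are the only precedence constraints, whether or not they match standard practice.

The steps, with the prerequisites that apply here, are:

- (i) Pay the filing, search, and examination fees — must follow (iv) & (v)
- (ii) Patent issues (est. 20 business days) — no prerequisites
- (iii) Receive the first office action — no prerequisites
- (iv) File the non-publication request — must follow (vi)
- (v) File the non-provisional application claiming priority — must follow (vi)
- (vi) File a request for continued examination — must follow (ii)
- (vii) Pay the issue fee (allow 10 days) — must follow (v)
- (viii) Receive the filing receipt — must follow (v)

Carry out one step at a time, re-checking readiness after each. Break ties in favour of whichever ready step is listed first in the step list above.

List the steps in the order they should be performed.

(ii) and (iii) have no prerequisites; (ii) is listed earlier, so (ii) is first.
(iii) and (vi) are both available; (iii) is listed earlier → (iii).
(vi) needed (ii), now all done → (vi).
Now (iv) and (v) have their prerequisites met. (iv) is listed earlier, so (iv) next.
(v) needed (vi), now all done → (v).
(i), (vii) and (viii) are all available; (i) is listed earlier → (i).
(vii) and (viii) are both available; (vii) is listed earlier → (vii).
Next only (viii) has its prerequisites met → (viii).

(ii), (iii), (vi), (iv), (v), (i), (vii), (viii)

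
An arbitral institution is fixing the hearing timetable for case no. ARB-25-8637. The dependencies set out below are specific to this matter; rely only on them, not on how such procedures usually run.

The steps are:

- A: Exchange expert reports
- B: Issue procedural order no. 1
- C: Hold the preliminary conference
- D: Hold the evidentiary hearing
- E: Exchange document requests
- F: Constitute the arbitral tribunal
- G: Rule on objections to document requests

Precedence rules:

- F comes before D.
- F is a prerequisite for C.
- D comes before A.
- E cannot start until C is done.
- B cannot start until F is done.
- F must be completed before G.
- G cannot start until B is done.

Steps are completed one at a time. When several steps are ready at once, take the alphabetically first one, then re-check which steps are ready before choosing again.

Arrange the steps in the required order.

F, B, C, D, A, E, G

Only F has no prerequisites, so it is first.
Ready: B, C and D. B has the earlier label → B.
G now also ready, so the ready set is {C, D, G}; C has the earlier label → C.
E now also ready, so the ready set is {D, E, G}; D has the earlier label → D.
Ready: A, E and G. A has the earlier label → A.
E and G are both available; E has the earlier label → E.
G is the only step now ready → G.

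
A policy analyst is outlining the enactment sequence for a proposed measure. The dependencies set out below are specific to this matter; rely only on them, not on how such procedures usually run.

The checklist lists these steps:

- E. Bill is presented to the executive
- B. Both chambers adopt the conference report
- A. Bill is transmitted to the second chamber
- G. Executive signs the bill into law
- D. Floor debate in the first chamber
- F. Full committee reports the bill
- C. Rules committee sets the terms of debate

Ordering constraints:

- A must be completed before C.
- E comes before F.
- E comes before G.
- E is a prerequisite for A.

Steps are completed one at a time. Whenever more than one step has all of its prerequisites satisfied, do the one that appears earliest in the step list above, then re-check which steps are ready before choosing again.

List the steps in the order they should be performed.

E, B, A, G, D, F, C

E, B and D have no prerequisites; E is listed earlier, so E is first.
Ready: B, A, G, D and F. B is listed earlier → B.
A, G, D and F are all available; A is listed earlier → A.
Now G, D, F and C have their prerequisites met. G is listed earlier, so G next.
Ready: D, F and C. D is listed earlier → D.
F and C are both available; F is listed earlier → F.
That leaves C as the only ready step → C.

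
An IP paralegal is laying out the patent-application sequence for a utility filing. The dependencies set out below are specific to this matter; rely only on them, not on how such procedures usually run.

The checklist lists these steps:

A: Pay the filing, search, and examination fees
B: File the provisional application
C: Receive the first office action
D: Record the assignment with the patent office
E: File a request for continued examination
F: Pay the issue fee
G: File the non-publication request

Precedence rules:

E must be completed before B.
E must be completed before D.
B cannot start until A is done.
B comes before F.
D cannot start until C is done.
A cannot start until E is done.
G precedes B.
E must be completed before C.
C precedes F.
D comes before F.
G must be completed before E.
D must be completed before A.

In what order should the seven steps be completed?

G is the only step with nothing outstanding, so it goes first.
That leaves E as the only ready step → E.
Next only C has its prerequisites met → C.
D needed C and E, now all done → D.
Next only A has its prerequisites met → A.
B needed A, E and G, now all done → B.
F needed B, C and D, now all done → F.

G E C D A B F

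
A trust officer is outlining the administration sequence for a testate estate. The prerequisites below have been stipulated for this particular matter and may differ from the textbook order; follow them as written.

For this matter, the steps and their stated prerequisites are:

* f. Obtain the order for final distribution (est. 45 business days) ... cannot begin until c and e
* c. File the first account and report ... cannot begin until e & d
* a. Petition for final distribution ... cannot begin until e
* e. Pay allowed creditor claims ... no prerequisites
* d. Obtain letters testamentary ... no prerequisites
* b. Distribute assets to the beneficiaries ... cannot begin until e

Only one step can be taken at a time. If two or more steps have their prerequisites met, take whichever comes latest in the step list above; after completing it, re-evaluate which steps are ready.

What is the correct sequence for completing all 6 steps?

d and e have no prerequisites; d is listed later, so d is first.
That leaves e as the only ready step → e.
Ready: b, a and c. b is listed later → b.
a and c are both available; a is listed later → a.
Next only c has its prerequisites met → c.
That leaves f as the only ready step → f.

d, e, b, a, c, f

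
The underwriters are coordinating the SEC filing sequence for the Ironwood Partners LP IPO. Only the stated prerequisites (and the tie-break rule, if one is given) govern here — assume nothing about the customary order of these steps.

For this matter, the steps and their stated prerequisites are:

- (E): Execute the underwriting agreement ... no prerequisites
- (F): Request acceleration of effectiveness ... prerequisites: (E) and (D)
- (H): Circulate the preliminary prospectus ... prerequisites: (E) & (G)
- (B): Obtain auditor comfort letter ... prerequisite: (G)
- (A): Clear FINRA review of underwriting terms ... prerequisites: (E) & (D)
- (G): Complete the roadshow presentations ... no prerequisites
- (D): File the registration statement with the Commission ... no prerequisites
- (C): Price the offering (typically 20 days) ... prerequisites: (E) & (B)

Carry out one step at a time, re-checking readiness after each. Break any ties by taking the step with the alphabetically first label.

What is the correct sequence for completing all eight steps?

(D), (E), (A), (F), (G), (B), (C), (H)

Nothing is required for (D), (E) and (G). (D) has the earlier label → (D) first.
Now (E) and (G) have their prerequisites met. (E) has the earlier label, so (E) next.
(A) and (F) now also ready, so the ready set is {(A), (F), (G)}; (A) has the earlier label → (A).
(F) and (G) are both available; (F) has the earlier label → (F).
(G) is the only step now ready → (G).
Now (B) and (H) have their prerequisites met. (B) has the earlier label, so (B) next.
(C) now also ready, so the ready set is {(C), (H)}; (C) has the earlier label → (C).
That leaves (H) as the only ready step → (H).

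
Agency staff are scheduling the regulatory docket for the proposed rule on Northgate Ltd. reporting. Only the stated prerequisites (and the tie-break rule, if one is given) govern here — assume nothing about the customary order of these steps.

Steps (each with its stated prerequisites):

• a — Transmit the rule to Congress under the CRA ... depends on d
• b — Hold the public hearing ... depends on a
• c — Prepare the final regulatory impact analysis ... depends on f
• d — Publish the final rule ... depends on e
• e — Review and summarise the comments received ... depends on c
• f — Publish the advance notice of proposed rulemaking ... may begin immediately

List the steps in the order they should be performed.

f → c → e → d → a → b

f is the only step with nothing outstanding, so it goes first.
c needed f, now all done → c.
Next only e has its prerequisites met → e.
d needed e, now all done → d.
a is the only step now ready → a.
b is the only step now ready → b.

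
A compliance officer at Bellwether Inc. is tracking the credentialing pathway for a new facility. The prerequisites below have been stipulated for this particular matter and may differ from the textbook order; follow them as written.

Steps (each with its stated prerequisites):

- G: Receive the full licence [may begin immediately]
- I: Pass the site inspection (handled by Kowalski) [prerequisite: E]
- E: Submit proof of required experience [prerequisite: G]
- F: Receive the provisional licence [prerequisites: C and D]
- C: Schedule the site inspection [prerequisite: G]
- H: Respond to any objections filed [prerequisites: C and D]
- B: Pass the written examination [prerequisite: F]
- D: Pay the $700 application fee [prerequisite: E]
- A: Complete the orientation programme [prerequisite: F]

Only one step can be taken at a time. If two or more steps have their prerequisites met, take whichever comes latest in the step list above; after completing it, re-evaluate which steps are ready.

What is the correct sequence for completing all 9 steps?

G, C, E, D, H, F, A, B, I

Only G has no prerequisites, so it is first.
Ready: C and E. C is listed later → C.
E needed G, now all done → E.
D and I are both available; D is listed later → D.
H and F now also ready, so the ready set is {H, F, I}; H is listed later → H.
F and I are both available; F is listed later → F.
A, B and I are all available; A is listed later → A.
Now B and I have their prerequisites met. B is listed later, so B next.
I is the only step now ready → I.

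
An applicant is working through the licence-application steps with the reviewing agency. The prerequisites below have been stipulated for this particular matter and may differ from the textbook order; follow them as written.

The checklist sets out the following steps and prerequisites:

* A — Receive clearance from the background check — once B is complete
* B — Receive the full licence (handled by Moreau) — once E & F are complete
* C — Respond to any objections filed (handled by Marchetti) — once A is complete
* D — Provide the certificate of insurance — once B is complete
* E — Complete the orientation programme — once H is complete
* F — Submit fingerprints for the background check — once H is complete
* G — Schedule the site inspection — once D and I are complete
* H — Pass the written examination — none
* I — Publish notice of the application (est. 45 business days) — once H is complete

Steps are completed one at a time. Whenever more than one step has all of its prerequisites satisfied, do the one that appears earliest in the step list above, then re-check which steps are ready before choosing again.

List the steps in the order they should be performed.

H has no prerequisites → H first.
E, F and I are all available; E is listed earlier → E.
Now F and I have their prerequisites met. F is listed earlier, so F next.
B now also ready, so the ready set is {B, I}; B is listed earlier → B.
A and D now also ready, so the ready set is {A, D, I}; A is listed earlier → A.
Now C, D and I have their prerequisites met. C is listed earlier, so C next.
Ready: D and I. D is listed earlier → D.
I is the only step now ready → I.
G needed D and I, now all done → G.

H, E, F, B, A, C, D, I, G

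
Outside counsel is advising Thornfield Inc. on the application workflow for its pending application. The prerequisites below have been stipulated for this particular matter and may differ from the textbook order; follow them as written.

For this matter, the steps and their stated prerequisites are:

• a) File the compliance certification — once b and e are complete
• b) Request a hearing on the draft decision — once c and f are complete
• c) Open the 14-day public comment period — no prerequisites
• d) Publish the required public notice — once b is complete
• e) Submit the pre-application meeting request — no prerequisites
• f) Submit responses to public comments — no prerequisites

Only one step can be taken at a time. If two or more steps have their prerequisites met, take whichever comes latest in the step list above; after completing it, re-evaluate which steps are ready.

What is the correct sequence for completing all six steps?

f, e, c, b, d, a

Nothing is required for f, e and c. f is listed later → f first.
Now e and c have their prerequisites met. e is listed later, so e next.
c is the only step now ready → c.
Next only b has its prerequisites met → b.
Ready: d and a. d is listed later → d.
a needed e and b, now all done → a.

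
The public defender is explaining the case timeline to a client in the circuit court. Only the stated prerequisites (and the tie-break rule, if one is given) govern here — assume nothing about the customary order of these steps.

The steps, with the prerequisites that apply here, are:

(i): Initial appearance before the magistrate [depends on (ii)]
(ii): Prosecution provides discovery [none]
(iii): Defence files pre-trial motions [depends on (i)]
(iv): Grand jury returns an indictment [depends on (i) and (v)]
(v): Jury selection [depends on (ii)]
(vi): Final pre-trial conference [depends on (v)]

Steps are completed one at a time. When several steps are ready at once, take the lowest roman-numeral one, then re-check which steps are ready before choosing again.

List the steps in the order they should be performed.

(ii) → (i) → (iii) → (v) → (iv) → (vi)

(ii) is the only step with nothing outstanding, so it goes first.
(i) and (v) are both available; (i) has the earlier label → (i).
Now (iii) and (v) have their prerequisites met. (iii) has the earlier label, so (iii) next.
That leaves (v) as the only ready step → (v).
(iv) and (vi) are both available; (iv) has the earlier label → (iv).
Next only (vi) has its prerequisites met → (vi).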